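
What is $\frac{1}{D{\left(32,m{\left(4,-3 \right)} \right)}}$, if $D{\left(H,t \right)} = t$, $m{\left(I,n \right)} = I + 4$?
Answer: $\frac{1}{8} \approx 0.125$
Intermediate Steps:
$m{\left(I,n \right)} = 4 + I$
$\frac{1}{D{\left(32,m{\left(4,-3 \right)} \right)}} = \frac{1}{4 + 4} = \frac{1}{8}$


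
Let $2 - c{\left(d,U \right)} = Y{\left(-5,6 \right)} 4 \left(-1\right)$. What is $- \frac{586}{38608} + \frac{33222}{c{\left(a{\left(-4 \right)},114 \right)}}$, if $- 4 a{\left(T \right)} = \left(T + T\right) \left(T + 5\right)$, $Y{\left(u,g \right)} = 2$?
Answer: $\frac{320657279}{96520} \approx 3322.2$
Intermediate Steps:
$a{\left(T \right)} = - \frac{T \left(5 + T\right)}{2}$ ($a{\left(T \right)} = - \frac{\left(T + T\right) \left(T + 5\right)}{4} = - \frac{2 T \left(5 + T\right)}{4} = - \frac{T \left(5 + T\right)}{2}$)
$c{\left(d,U \right)} = 10$ ($c{\left(d,U \right)} = 2 - 2 \cdot 4 \left(-1\right) = 2 - 8 \left(-1\right) = 2 - -8 = 2 + 8 = 10$)
$- \frac{586}{38608} + \frac{33222}{c{\left(a{\left(-4 \right)},114 \right)}} = - \frac{586}{38608} + \frac{33222}{10} = \left(-586\right) \frac{1}{38608} + 33222 \cdot \frac{1}{10} = - \frac{293}{19304} + \frac{16611}{5} = \frac{320657279}{96520}$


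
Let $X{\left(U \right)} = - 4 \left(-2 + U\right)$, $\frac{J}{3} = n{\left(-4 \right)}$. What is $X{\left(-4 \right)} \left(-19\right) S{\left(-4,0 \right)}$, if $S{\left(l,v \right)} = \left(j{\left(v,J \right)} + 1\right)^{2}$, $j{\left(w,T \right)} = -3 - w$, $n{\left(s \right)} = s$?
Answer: $-1824$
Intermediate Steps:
$J = -12$ ($J = 3 \left(-4\right) = -12$)
$X{\left(U \right)} = 8 - 4 U$
$S{\left(l,v \right)} = \left(-2 - v\right)^{2}$ ($S{\left(l,v \right)} = \left(\left(-3 - v\right) + 1\right)^{2} = \left(-2 - v\right)^{2}$)
$X{\left(-4 \right)} \left(-19\right) S{\left(-4,0 \right)} = \left(8 - -16\right) \left(-19\right) \left(2 + 0\right)^{2} = \left(8 + 16\right) \left(-19\right) 2^{2} = 24 \left(-19\right) 4 = \left(-456\right) 4 = -1824$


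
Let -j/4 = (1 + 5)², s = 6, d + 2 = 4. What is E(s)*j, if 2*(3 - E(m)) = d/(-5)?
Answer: -2304/5 ≈ -460.80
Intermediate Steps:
d = 2 (d = -2 + 4 = 2)
E(m) = 16/5 (E(m) = 3 - 1/(-5) = 3 - (-1)/5 = 3 - ½*(-⅖) = 3 + ⅕ = 16/5)
j = -144 (j = -4*(1 + 5)² = -4*6² = -4*36 = -144)
E(s)*j = (16/5)*(-144) = -2304/5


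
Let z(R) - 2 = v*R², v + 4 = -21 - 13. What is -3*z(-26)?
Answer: 77058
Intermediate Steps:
v = -38 (v = -4 + (-21 - 13) = -4 - 34 = -38)
z(R) = 2 - 38*R²
-3*z(-26) = -3*(2 - 38*(-26)²) = -3*(2 - 38*676) = -3*(2 - 25688) = -3*(-25686) = 77058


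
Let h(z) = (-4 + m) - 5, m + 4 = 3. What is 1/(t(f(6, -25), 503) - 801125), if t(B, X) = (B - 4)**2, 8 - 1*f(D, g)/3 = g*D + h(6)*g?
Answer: -1/722725 ≈ -1.3837e-6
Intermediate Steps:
m = -1 (m = -4 + 3 = -1)
h(z) = -10 (h(z) = (-4 - 1) - 5 = -5 - 5 = -10)
f(D, g) = 24 + 30*g - 3*D*g (f(D, g) = 24 - 3*(g*D - 10*g) = 24 - 3*(D*g - 10*g) = 24 - 3*(-10*g + D*g) = 24 + (30*g - 3*D*g) = 24 + 30*g - 3*D*g)
t(B, X) = (-4 + B)**2
1/(t(f(6, -25), 503) - 801125) = 1/((-4 + (24 + 30*(-25) - 3*6*(-25)))**2 - 801125) = 1/((-4 + (24 - 750 + 450))**2 - 801125) = 1/((-4 - 276)**2 - 801125) = 1/((-280)**2 - 801125) = 1/(78400 - 801125) = 1/(-722725) = -1/722725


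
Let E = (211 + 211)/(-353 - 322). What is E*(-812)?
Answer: 342664/675 ≈ 507.65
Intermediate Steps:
E = -422/675 (E = 422/(-675) = 422*(-1/675) = -422/675 ≈ -0.62519)
E*(-812) = -422/675*(-812) = 342664/675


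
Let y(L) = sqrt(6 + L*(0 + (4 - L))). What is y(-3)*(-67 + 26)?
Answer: -41*I*sqrt(15) ≈ -158.79*I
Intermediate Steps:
y(L) = sqrt(6 + L*(4 - L))
y(-3)*(-67 + 26) = sqrt(6 - 1*(-3)**2 + 4*(-3))*(-67 + 26) = sqrt(6 - 1*9 - 12)*(-41) = sqrt(6 - 9 - 12)*(-41) = sqrt(-15)*(-41) = (I*sqrt(15))*(-41) = -41*I*sqrt(15)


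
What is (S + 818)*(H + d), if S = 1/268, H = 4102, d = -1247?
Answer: 625887375/268 ≈ 2.3354e+6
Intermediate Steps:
S = 1/268 ≈ 0.0037313
(S + 818)*(H + d) = (1/268 + 818)*(4102 - 1247) = (219225/268)*2855 = 625887375/268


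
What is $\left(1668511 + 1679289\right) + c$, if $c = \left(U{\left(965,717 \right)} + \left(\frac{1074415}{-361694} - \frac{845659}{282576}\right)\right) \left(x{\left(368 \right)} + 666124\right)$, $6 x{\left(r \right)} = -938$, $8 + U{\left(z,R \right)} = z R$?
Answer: $\frac{70641813678067817108173}{153309065616} \approx 4.6078 \cdot 10^{11}$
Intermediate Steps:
$U{\left(z,R \right)} = -8 + R z$ ($U{\left(z,R \right)} = -8 + z R = -8 + R z$)
$x{\left(r \right)} = - \frac{469}{3}$ ($x{\left(r \right)} = \frac{1}{6} \left(-938\right) = - \frac{469}{3}$)
$c = \frac{70641300429977947863373}{153309065616}$ ($c = \left(\left(-8 + 717 \cdot 965\right) + \left(\frac{1074415}{-361694} - \frac{845659}{282576}\right)\right) \left(- \frac{469}{3} + 666124\right) = \left(\left(-8 + 691905\right) + \left(1074415 \left(- \frac{1}{361694}\right) - \frac{845659}{282576}\right)\right) \frac{1997903}{3} = \left(691897 - \frac{304736839693}{51103021872}\right) \frac{1997903}{3} = \frac{35357722787331491}{51103021872} \cdot \frac{1997903}{3} = \frac{70641300429977947863373}{153309065616} \approx 4.6078 \cdot 10^{11}$)
$\left(1668511 + 1679289\right) + c = \left(1668511 + 1679289\right) + \frac{70641300429977947863373}{153309065616} = 3347800 + \frac{70641300429977947863373}{153309065616} = \frac{70641813678067817108173}{153309065616}$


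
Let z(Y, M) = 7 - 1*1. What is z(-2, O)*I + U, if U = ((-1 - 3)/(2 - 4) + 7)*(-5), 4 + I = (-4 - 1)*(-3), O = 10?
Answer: 21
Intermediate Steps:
z(Y, M) = 6 (z(Y, M) = 7 - 1 = 6)
I = 11 (I = -4 + (-4 - 1)*(-3) = -4 - 5*(-3) = -4 + 15 = 11)
U = -45 (U = (-4/(-2) + 7)*(-5) = (-4*(-½) + 7)*(-5) = (2 + 7)*(-5) = 9*(-5) = -45)
z(-2, O)*I + U = 6*11 - 45 = 66 - 45 = 21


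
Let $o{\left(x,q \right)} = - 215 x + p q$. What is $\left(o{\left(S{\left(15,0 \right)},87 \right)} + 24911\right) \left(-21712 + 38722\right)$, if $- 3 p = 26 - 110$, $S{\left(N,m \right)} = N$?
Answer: $410315220$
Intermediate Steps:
$p = 28$ ($p = - \frac{26 - 110}{3} = \left(- \frac{1}{3}\right) \left(-84\right) = 28$)
$o{\left(x,q \right)} = - 215 x + 28 q$
$\left(o{\left(S{\left(15,0 \right)},87 \right)} + 24911\right) \left(-21712 + 38722\right) = \left(\left(\left(-215\right) 15 + 28 \cdot 87\right) + 24911\right) \left(-21712 + 38722\right) = \left(\left(-3225 + 2436\right) + 24911\right) 17010 = \left(-789 + 24911\right) 17010 = 24122 \cdot 17010 = 410315220$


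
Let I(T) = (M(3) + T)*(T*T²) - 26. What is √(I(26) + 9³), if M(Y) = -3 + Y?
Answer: √457679 ≈ 676.52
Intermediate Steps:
I(T) = -26 + T⁴ (I(T) = ((-3 + 3) + T)*(T*T²) - 26 = (0 + T)*T³ - 26 = T*T³ - 26 = T⁴ - 26 = -26 + T⁴)
√(I(26) + 9³) = √((-26 + 26⁴) + 9³) = √((-26 + 456976) + 729) = √(456950 + 729) = √457679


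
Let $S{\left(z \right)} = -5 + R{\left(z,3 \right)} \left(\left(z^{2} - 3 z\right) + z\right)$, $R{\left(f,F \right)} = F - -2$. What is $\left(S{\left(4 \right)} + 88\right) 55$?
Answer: $6765$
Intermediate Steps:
$R{\left(f,F \right)} = 2 + F$ ($R{\left(f,F \right)} = F + 2 = 2 + F$)
$S{\left(z \right)} = -5 - 10 z + 5 z^{2}$ ($S{\left(z \right)} = -5 + \left(2 + 3\right) \left(\left(z^{2} - 3 z\right) + z\right) = -5 + 5 \left(z^{2} - 2 z\right) = -5 + \left(- 10 z + 5 z^{2}\right) = -5 - 10 z + 5 z^{2}$)
$\left(S{\left(4 \right)} + 88\right) 55 = \left(\left(-5 - 40 + 5 \cdot 4^{2}\right) + 88\right) 55 = \left(\left(-5 - 40 + 5 \cdot 16\right) + 88\right) 55 = \left(\left(-5 - 40 + 80\right) + 88\right) 55 = \left(35 + 88\right) 55 = 123 \cdot 55 = 6765$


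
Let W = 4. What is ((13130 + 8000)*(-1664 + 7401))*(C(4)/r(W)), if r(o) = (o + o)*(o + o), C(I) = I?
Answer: 60611405/8 ≈ 7.5764e+6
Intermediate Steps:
r(o) = 4*o² (r(o) = (2*o)*(2*o) = 4*o²)
((13130 + 8000)*(-1664 + 7401))*(C(4)/r(W)) = ((13130 + 8000)*(-1664 + 7401))*(4/((4*4²))) = (21130*5737)*(4/((4*16))) = 121222810*(4/64) = 121222810*(4*(1/64)) = 121222810*(1/16) = 60611405/8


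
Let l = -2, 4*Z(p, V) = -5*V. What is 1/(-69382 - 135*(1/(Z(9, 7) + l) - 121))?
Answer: -43/2280481 ≈ -1.8856e-5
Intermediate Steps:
Z(p, V) = -5*V/4 (Z(p, V) = (-5*V)/4 = -5*V/4)
1/(-69382 - 135*(1/(Z(9, 7) + l) - 121)) = 1/(-69382 - 135*(1/(-5/4*7 - 2) - 121)) = 1/(-69382 - 135*(1/(-35/4 - 2) - 121)) = 1/(-69382 - 135*(1/(-43/4) - 121)) = 1/(-69382 - 135*(-4/43 - 121)) = 1/(-69382 - 135*(-5207/43)) = 1/(-69382 + 702945/43) = 1/(-2280481/43) = -43/2280481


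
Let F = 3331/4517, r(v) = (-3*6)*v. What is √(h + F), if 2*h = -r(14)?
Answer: √2585860541/4517 ≈ 11.258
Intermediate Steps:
r(v) = -18*v
h = 126 (h = (-(-18)*14)/2 = (-1*(-252))/2 = (½)*252 = 126)
F = 3331/4517 (F = 3331*(1/4517) = 3331/4517 ≈ 0.73744)
√(h + F) = √(126 + 3331/4517) = √(572473/4517) = √2585860541/4517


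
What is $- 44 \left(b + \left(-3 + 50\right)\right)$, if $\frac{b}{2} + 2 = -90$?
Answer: $6028$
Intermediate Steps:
$b = -184$ ($b = -4 + 2 \left(-90\right) = -4 - 180 = -184$)
$- 44 \left(b + \left(-3 + 50\right)\right) = - 44 \left(-184 + \left(-3 + 50\right)\right) = - 44 \left(-184 + 47\right) = \left(-44\right) \left(-137\right) = 6028$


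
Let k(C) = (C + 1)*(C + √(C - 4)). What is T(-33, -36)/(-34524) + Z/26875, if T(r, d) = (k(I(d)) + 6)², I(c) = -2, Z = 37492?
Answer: 646407529/463916250 + 4*I*√6/8631 ≈ 1.3934 + 0.0011352*I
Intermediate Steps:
k(C) = (1 + C)*(C + √(-4 + C))
T(r, d) = (8 - I*√6)² (T(r, d) = ((-2 + (-2)² + √(-4 - 2) - 2*√(-4 - 2)) + 6)² = ((-2 + 4 + √(-6) - 2*I*√6) + 6)² = ((-2 + 4 + I*√6 - 2*I*√6) + 6)² = ((2 - I*√6) + 6)² = (8 - I*√6)²)
T(-33, -36)/(-34524) + Z/26875 = (8 - I*√6)²/(-34524) + 37492/26875 = (8 - I*√6)²*(-1/34524) + 37492*(1/26875) = -(8 - I*√6)²/34524 + 37492/26875 = 37492/26875 - (8 - I*√6)²/34524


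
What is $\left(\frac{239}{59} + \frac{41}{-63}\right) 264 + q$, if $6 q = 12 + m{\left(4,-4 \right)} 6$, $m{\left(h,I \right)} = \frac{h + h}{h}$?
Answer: $\frac{1117100}{1239} \approx 901.61$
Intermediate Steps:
$m{\left(h,I \right)} = 2$ ($m{\left(h,I \right)} = \frac{2 h}{h} = 2$)
$q = 4$ ($q = \frac{12 + 2 \cdot 6}{6} = \frac{12 + 12}{6} = \frac{1}{6} \cdot 24 = 4$)
$\left(\frac{239}{59} + \frac{41}{-63}\right) 264 + q = \left(\frac{239}{59} + \frac{41}{-63}\right) 264 + 4 = \left(239 \cdot \frac{1}{59} + 41 \left(- \frac{1}{63}\right)\right) 264 + 4 = \left(\frac{239}{59} - \frac{41}{63}\right) 264 + 4 = \frac{12638}{3717} \cdot 264 + 4 = \frac{1112144}{1239} + 4 = \frac{1117100}{1239}$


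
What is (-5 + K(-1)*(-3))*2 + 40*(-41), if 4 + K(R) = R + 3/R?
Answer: -1602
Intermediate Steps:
K(R) = -4 + R + 3/R (K(R) = -4 + (R + 3/R) = -4 + R + 3/R)
(-5 + K(-1)*(-3))*2 + 40*(-41) = (-5 + (-4 - 1 + 3/(-1))*(-3))*2 + 40*(-41) = (-5 + (-4 - 1 + 3*(-1))*(-3))*2 - 1640 = (-5 + (-4 - 1 - 3)*(-3))*2 - 1640 = (-5 - 8*(-3))*2 - 1640 = (-5 + 24)*2 - 1640 = 19*2 - 1640 = 38 - 1640 = -1602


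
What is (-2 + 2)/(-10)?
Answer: 0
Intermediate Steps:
(-2 + 2)/(-10) = -⅒*0 = 0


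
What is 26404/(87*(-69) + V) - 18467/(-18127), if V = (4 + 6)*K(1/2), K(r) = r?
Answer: -183930121/54362873 ≈ -3.3834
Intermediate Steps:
V = 5 (V = (4 + 6)/2 = 10*(½) = 5)
26404/(87*(-69) + V) - 18467/(-18127) = 26404/(87*(-69) + 5) - 18467/(-18127) = 26404/(-6003 + 5) - 18467*(-1/18127) = 26404/(-5998) + 18467/18127 = 26404*(-1/5998) + 18467/18127 = -13202/2999 + 18467/18127 = -183930121/54362873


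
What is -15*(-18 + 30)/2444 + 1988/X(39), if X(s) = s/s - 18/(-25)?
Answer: 30364765/26273 ≈ 1155.7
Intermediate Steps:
X(s) = 43/25 (X(s) = 1 - 18*(-1/25) = 1 + 18/25 = 43/25)
-15*(-18 + 30)/2444 + 1988/X(39) = -15*(-18 + 30)/2444 + 1988/(43/25) = -15*12*(1/2444) + 1988*(25/43) = -180*1/2444 + 49700/43 = -45/611 + 49700/43 = 30364765/26273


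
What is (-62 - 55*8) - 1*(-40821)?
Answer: 40319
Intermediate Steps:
(-62 - 55*8) - 1*(-40821) = (-62 - 440) + 40821 = -502 + 40821 = 40319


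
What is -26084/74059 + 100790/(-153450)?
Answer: -36990311/36659205 ≈ -1.0090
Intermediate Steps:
-26084/74059 + 100790/(-153450) = -26084*1/74059 + 100790*(-1/153450) = -26084/74059 - 10079/15345 = -36990311/36659205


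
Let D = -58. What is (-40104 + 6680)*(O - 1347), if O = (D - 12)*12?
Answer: 73098288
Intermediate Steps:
O = -840 (O = (-58 - 12)*12 = -70*12 = -840)
(-40104 + 6680)*(O - 1347) = (-40104 + 6680)*(-840 - 1347) = -33424*(-2187) = 73098288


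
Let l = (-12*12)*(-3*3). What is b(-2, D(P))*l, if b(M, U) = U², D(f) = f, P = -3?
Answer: 11664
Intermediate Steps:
l = 1296 (l = -144*(-9) = 1296)
b(-2, D(P))*l = (-3)²*1296 = 9*1296 = 11664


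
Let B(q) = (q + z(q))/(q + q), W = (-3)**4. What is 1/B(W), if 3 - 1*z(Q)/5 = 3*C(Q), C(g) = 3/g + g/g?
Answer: 729/362 ≈ 2.0138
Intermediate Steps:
C(g) = 1 + 3/g (C(g) = 3/g + 1 = 1 + 3/g)
W = 81
z(Q) = 15 - 15*(3 + Q)/Q
B(q) = (q - 45/q)/(2*q) (B(q) = (q - 45/q)/(q + q) = (q - 45/q)/((2*q)) = (q - 45/q)*(1/(2*q)) = (q - 45/q)/(2*q))
1/B(W) = 1/((1/2)*(-45 + 81**2)/81**2) = 1/((1/2)*(1/6561)*(-45 + 6561)) = 1/((1/2)*(1/6561)*6516) = 1/(362/729) = 729/362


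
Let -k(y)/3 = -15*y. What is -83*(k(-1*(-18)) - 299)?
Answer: -42413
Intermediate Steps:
k(y) = 45*y (k(y) = -(-45)*y = 45*y)
-83*(k(-1*(-18)) - 299) = -83*(45*(-1*(-18)) - 299) = -83*(45*18 - 299) = -83*(810 - 299) = -83*511 = -42413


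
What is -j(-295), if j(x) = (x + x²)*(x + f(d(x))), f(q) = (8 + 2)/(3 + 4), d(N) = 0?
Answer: 25461450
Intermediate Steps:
f(q) = 10/7
j(x) = (10/7 + x)*(x + x²) (j(x) = (x + x²)*(x + 10/7) = (x + x²)*(10/7 + x) = (10/7 + x)*(x + x²))
-j(-295) = -(-295)*(10 + 7*(-295)² + 17*(-295))/7 = -(-295)*(10 + 7*87025 - 5015)/7 = -(-295)*(10 + 609175 - 5015)/7 = -(-295)*604170/7 = -1*(-25461450) = 25461450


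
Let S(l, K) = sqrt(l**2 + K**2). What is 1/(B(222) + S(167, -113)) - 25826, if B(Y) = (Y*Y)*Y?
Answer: -1545770438641032274/59853265648823 - sqrt(40658)/119706531297646 ≈ -25826.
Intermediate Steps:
S(l, K) = sqrt(K**2 + l**2)
B(Y) = Y**3 (B(Y) = Y**2*Y = Y**3)
1/(B(222) + S(167, -113)) - 25826 = 1/(222**3 + sqrt((-113)**2 + 167**2)) - 25826 = 1/(10941048 + sqrt(12769 + 27889)) - 25826 = 1/(10941048 + sqrt(40658)) - 25826 = -25826 + 1/(10941048 + sqrt(40658))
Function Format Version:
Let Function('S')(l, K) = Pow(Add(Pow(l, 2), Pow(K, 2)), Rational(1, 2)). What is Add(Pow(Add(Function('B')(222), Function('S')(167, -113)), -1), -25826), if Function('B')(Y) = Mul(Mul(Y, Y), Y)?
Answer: Add(Rational(-1545770438641032274, 59853265648823), Mul(Rational(-1, 119706531297646), Pow(40658, Rational(1, 2)))) ≈ -25826.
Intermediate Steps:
Function('S')(l, K) = Pow(Add(Pow(K, 2), Pow(l, 2)), Rational(1, 2))
Function('B')(Y) = Pow(Y, 3) (Function('B')(Y) = Mul(Pow(Y, 2), Y) = Pow(Y, 3))
Add(Pow(Add(Function('B')(222), Function('S')(167, -113)), -1), -25826) = Add(Pow(Add(Pow(222, 3), Pow(Add(Pow(-113, 2), Pow(167, 2)), Rational(1, 2))), -1), -25826) = Add(Pow(Add(10941048, Pow(Add(12769, 27889), Rational(1, 2))), -1), -25826) = Add(Pow(Add(10941048, Pow(40658, Rational(1, 2))), -1), -25826) = Add(-25826, Pow(Add(10941048, Pow(40658, Rational(1, 2))), -1))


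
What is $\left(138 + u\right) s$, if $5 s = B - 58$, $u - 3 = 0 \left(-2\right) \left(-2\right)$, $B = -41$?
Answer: $- \frac{13959}{5} \approx -2791.8$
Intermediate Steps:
$u = 3$ ($u = 3 + 0 \left(-2\right) \left(-2\right) = 3 + 0 \left(-2\right) = 3 + 0 = 3$)
$s = - \frac{99}{5}$ ($s = \frac{-41 - 58}{5} = \frac{1}{5} \left(-99\right) = - \frac{99}{5} \approx -19.8$)
$\left(138 + u\right) s = \left(138 + 3\right) \left(- \frac{99}{5}\right) = 141 \left(- \frac{99}{5}\right) = - \frac{13959}{5}$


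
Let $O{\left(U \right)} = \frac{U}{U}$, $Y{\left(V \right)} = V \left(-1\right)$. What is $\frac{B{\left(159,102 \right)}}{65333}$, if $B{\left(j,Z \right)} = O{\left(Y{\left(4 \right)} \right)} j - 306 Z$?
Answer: $- \frac{31053}{65333} \approx -0.4753$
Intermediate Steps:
$Y{\left(V \right)} = - V$
$O{\left(U \right)} = 1$
$B{\left(j,Z \right)} = j - 306 Z$ ($B{\left(j,Z \right)} = 1 j - 306 Z = j - 306 Z$)
$\frac{B{\left(159,102 \right)}}{65333} = \frac{159 - 31212}{65333} = \left(159 - 31212\right) \frac{1}{65333} = \left(-31053\right) \frac{1}{65333} = - \frac{31053}{65333}$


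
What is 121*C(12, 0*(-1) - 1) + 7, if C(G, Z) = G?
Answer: 1459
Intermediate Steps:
121*C(12, 0*(-1) - 1) + 7 = 121*12 + 7 = 1452 + 7 = 1459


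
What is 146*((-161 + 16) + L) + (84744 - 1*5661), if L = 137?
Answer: 77915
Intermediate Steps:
146*((-161 + 16) + L) + (84744 - 1*5661) = 146*((-161 + 16) + 137) + (84744 - 1*5661) = 146*(-145 + 137) + (84744 - 5661) = 146*(-8) + 79083 = -1168 + 79083 = 77915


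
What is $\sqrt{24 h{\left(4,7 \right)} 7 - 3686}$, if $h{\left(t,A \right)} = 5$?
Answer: $i \sqrt{2846} \approx 53.348 i$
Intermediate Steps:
$\sqrt{24 h{\left(4,7 \right)} 7 - 3686} = \sqrt{24 \cdot 5 \cdot 7 - 3686} = \sqrt{120 \cdot 7 - 3686} = \sqrt{840 - 3686} = \sqrt{-2846} = i \sqrt{2846}$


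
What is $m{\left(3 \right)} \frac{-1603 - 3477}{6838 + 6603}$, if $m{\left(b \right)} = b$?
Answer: $- \frac{15240}{13441} \approx -1.1338$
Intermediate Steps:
$m{\left(3 \right)} \frac{-1603 - 3477}{6838 + 6603} = 3 \frac{-1603 - 3477}{6838 + 6603} = 3 \left(- \frac{5080}{13441}\right) = - \frac{15240}{13441}$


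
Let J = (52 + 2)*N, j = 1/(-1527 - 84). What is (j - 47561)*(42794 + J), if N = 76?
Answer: -20074642264/9 ≈ -2.2305e+9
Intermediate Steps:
j = -1/1611 (j = 1/(-1611) = -1/1611 ≈ -0.00062073)
J = 4104 (J = (52 + 2)*76 = 54*76 = 4104)
(j - 47561)*(42794 + J) = (-1/1611 - 47561)*(42794 + 4104) = -76620772/1611*46898 = -20074642264/9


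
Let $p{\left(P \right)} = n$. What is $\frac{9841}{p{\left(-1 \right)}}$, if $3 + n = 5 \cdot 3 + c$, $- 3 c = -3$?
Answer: $757$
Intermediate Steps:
$c = 1$ ($c = \left(- \frac{1}{3}\right) \left(-3\right) = 1$)
$n = 13$ ($n = -3 + \left(5 \cdot 3 + 1\right) = -3 + \left(15 + 1\right) = -3 + 16 = 13$)
$p{\left(P \right)} = 13$
$\frac{9841}{p{\left(-1 \right)}} = \frac{9841}{13} = 9841 \cdot \frac{1}{13} = 757$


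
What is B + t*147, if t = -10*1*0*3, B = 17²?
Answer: 289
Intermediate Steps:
B = 289
t = 0 (t = -0*3 = -10*0 = 0)
B + t*147 = 289 + 0*147 = 289 + 0 = 289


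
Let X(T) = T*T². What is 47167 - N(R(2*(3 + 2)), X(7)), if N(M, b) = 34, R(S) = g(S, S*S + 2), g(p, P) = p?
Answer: 47133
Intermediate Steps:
X(T) = T³
R(S) = S
47167 - N(R(2*(3 + 2)), X(7)) = 47167 - 1*34 = 47167 - 34 = 47133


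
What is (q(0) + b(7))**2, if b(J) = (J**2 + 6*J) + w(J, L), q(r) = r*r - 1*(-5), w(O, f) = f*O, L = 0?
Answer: 9216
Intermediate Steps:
w(O, f) = O*f
q(r) = 5 + r**2 (q(r) = r**2 + 5 = 5 + r**2)
b(J) = J**2 + 6*J (b(J) = (J**2 + 6*J) + J*0 = (J**2 + 6*J) + 0 = J**2 + 6*J)
(q(0) + b(7))**2 = ((5 + 0**2) + 7*(6 + 7))**2 = ((5 + 0) + 7*13)**2 = (5 + 91)**2 = 96**2 = 9216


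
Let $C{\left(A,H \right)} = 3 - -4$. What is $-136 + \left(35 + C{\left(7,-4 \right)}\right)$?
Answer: $-94$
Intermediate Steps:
$C{\left(A,H \right)} = 7$ ($C{\left(A,H \right)} = 3 + 4 = 7$)
$-136 + \left(35 + C{\left(7,-4 \right)}\right) = -136 + \left(35 + 7\right) = -136 + 42 = -94$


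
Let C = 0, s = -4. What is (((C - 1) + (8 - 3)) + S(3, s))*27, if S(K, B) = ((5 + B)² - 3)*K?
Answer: -54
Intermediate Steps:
S(K, B) = K*(-3 + (5 + B)²) (S(K, B) = (-3 + (5 + B)²)*K = K*(-3 + (5 + B)²))
(((C - 1) + (8 - 3)) + S(3, s))*27 = (((0 - 1) + (8 - 3)) + 3*(-3 + (5 - 4)²))*27 = ((-1 + 5) + 3*(-3 + 1²))*27 = (4 + 3*(-3 + 1))*27 = (4 + 3*(-2))*27 = (4 - 6)*27 = -2*27 = -54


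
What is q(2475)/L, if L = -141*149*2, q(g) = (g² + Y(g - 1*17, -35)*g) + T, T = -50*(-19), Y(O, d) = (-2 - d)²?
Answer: -4410925/21009 ≈ -209.95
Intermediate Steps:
T = 950
q(g) = 950 + g² + 1089*g (q(g) = (g² + (2 - 35)²*g) + 950 = (g² + (-33)²*g) + 950 = (g² + 1089*g) + 950 = 950 + g² + 1089*g)
L = -42018 (L = -21009*2 = -42018)
q(2475)/L = (950 + 2475² + 1089*2475)/(-42018) = (950 + 6125625 + 2695275)*(-1/42018) = 8821850*(-1/42018) = -4410925/21009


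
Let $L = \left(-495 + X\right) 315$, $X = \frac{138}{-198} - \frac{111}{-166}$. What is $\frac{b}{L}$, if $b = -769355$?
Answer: $\frac{280968446}{56947065} \approx 4.9339$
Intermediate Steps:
$X = - \frac{155}{5478}$ ($X = 138 \left(- \frac{1}{198}\right) - - \frac{111}{166} = - \frac{23}{33} + \frac{111}{166} = - \frac{155}{5478} \approx -0.028295$)
$L = - \frac{284735325}{1826}$ ($L = \left(-495 - \frac{155}{5478}\right) 315 = \left(- \frac{2711765}{5478}\right) 315 = - \frac{284735325}{1826} \approx -1.5593 \cdot 10^{5}$)
$\frac{b}{L} = - \frac{769355}{- \frac{284735325}{1826}} = \left(-769355\right) \left(- \frac{1826}{284735325}\right) = \frac{280968446}{56947065}$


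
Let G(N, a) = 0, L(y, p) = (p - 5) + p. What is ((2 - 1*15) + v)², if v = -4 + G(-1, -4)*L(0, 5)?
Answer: 289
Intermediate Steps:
L(y, p) = -5 + 2*p (L(y, p) = (-5 + p) + p = -5 + 2*p)
v = -4 (v = -4 + 0*(-5 + 2*5) = -4 + 0*(-5 + 10) = -4 + 0*5 = -4 + 0 = -4)
((2 - 1*15) + v)² = ((2 - 1*15) - 4)² = ((2 - 15) - 4)² = (-13 - 4)² = (-17)² = 289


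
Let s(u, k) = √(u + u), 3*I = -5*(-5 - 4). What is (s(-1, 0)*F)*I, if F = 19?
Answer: 285*I*√2 ≈ 403.05*I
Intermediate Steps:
I = 15 (I = (-5*(-5 - 4))/3 = (-5*(-9))/3 = (⅓)*45 = 15)
s(u, k) = √2*√u (s(u, k) = √(2*u) = √2*√u)
(s(-1, 0)*F)*I = ((√2*√(-1))*19)*15 = ((√2*I)*19)*15 = ((I*√2)*19)*15 = (19*I*√2)*15 = 285*I*√2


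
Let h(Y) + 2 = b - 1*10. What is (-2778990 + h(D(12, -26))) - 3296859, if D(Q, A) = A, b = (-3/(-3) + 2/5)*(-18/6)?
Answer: -30379326/5 ≈ -6.0759e+6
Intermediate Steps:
b = -21/5 (b = (-3*(-1/3) + 2*(1/5))*(-18*1/6) = (1 + 2/5)*(-3) = (7/5)*(-3) = -21/5 ≈ -4.2000)
h(Y) = -81/5 (h(Y) = -2 + (-21/5 - 1*10) = -2 + (-21/5 - 10) = -2 - 71/5 = -81/5)
(-2778990 + h(D(12, -26))) - 3296859 = (-2778990 - 81/5) - 3296859 = -13895031/5 - 3296859 = -30379326/5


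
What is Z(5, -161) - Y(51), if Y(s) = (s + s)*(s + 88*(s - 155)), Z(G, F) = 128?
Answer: 928430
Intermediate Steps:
Y(s) = 2*s*(-13640 + 89*s) (Y(s) = (2*s)*(s + 88*(-155 + s)) = (2*s)*(s + (-13640 + 88*s)) = (2*s)*(-13640 + 89*s) = 2*s*(-13640 + 89*s))
Z(5, -161) - Y(51) = 128 - 2*51*(-13640 + 89*51) = 128 - 2*51*(-13640 + 4539) = 128 - 2*51*(-9101) = 128 - 1*(-928302) = 128 + 928302 = 928430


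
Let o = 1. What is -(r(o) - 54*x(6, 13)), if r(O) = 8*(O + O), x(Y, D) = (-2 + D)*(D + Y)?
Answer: 11270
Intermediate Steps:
r(O) = 16*O (r(O) = 8*(2*O) = 16*O)
-(r(o) - 54*x(6, 13)) = -(16*1 - 54*(13² - 2*13 - 2*6 + 13*6)) = -(16 - 54*(169 - 26 - 12 + 78)) = -(16 - 54*209) = -(16 - 11286) = -1*(-11270) = 11270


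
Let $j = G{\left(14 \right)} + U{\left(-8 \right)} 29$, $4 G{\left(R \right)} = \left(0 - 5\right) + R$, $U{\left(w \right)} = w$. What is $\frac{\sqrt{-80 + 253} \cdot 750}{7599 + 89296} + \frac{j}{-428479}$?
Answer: $\frac{919}{1713916} + \frac{150 \sqrt{173}}{19379} \approx 0.10234$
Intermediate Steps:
$G{\left(R \right)} = - \frac{5}{4} + \frac{R}{4}$ ($G{\left(R \right)} = \frac{\left(0 - 5\right) + R}{4} = \frac{-5 + R}{4} = - \frac{5}{4} + \frac{R}{4}$)
$j = - \frac{919}{4}$ ($j = \left(- \frac{5}{4} + \frac{1}{4} \cdot 14\right) - 232 = \left(- \frac{5}{4} + \frac{7}{2}\right) - 232 = \frac{9}{4} - 232 = - \frac{919}{4} \approx -229.75$)
$\frac{\sqrt{-80 + 253} \cdot 750}{7599 + 89296} + \frac{j}{-428479} = \frac{\sqrt{-80 + 253} \cdot 750}{7599 + 89296} - \frac{919}{4 \left(-428479\right)} = \frac{\sqrt{173} \cdot 750}{96895} - - \frac{919}{1713916} = 750 \sqrt{173} \cdot \frac{1}{96895} + \frac{919}{1713916} = \frac{150 \sqrt{173}}{19379} + \frac{919}{1713916} = \frac{919}{1713916} + \frac{150 \sqrt{173}}{19379}$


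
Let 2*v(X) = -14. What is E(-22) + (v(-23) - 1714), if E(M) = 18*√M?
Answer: -1721 + 18*I*√22 ≈ -1721.0 + 84.427*I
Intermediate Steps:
v(X) = -7 (v(X) = (½)*(-14) = -7)
E(-22) + (v(-23) - 1714) = 18*√(-22) + (-7 - 1714) = 18*(I*√22) - 1721 = 18*I*√22 - 1721 = -1721 + 18*I*√22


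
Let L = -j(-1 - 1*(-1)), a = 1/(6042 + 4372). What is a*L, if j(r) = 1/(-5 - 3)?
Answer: 1/83312 ≈ 1.2003e-5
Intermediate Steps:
j(r) = -1/8 (j(r) = 1/(-8) = -1/8)
a = 1/10414 ≈ 9.6025e-5
L = 1/8 (L = -1*(-1/8) = 1/8 ≈ 0.12500)
a*L = (1/10414)*(1/8) = 1/83312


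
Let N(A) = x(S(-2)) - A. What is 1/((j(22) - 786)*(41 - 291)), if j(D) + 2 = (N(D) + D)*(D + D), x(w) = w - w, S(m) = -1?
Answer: 1/197000 ≈ 5.0761e-6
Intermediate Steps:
x(w) = 0
N(A) = -A (N(A) = 0 - A = -A)
j(D) = -2 (j(D) = -2 + (-D + D)*(D + D) = -2 + 0*(2*D) = -2 + 0 = -2)
1/((j(22) - 786)*(41 - 291)) = 1/((-2 - 786)*(41 - 291)) = 1/(-788*(-250)) = -1/788*(-1/250) = 1/197000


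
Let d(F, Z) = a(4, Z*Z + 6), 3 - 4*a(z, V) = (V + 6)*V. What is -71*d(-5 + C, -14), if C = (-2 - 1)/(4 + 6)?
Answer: 2982923/4 ≈ 7.4573e+5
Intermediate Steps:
C = -3/10 ≈ -0.30000
a(z, V) = ¾ - V*(6 + V)/4 (a(z, V) = ¾ - (V + 6)*V/4 = ¾ - (6 + V)*V/4 = ¾ - V*(6 + V)/4)
d(F, Z) = -33/4 - 3*Z²/2 - (6 + Z²)²/4 (d(F, Z) = ¾ - 3*(Z*Z + 6)/2 - (Z*Z + 6)²/4 = ¾ - 3*(Z² + 6)/2 - (Z² + 6)²/4 = ¾ - 3*(6 + Z²)/2 - (6 + Z²)²/4 = ¾ + (-9 - 3*Z²/2) - (6 + Z²)²/4 = -33/4 - 3*Z²/2 - (6 + Z²)²/4)
-71*d(-5 + C, -14) = -71*(-69/4 - 9/2*(-14)² - ¼*(-14)⁴) = -71*(-69/4 - 9/2*196 - ¼*38416) = -71*(-69/4 - 882 - 9604) = -71*(-42013/4) = 2982923/4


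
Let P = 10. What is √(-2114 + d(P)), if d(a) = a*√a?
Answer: √(-2114 + 10*√10) ≈ 45.633*I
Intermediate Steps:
d(a) = a^(3/2)
√(-2114 + d(P)) = √(-2114 + 10^(3/2)) = √(-2114 + 10*√10)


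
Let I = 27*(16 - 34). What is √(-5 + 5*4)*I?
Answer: -486*√15 ≈ -1882.3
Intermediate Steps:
I = -486 (I = 27*(-18) = -486)
√(-5 + 5*4)*I = √(-5 + 5*4)*(-486) = √(-5 + 20)*(-486) = √15*(-486) = -486*√15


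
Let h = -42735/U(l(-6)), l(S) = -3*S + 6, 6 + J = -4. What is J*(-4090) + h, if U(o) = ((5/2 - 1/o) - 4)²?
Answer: 848020/37 ≈ 22919.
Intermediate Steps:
J = -10 (J = -6 - 4 = -10)
l(S) = 6 - 3*S
U(o) = (-3/2 - 1/o)² (U(o) = ((5*(½) - 1/o) - 4)² = ((5/2 - 1/o) - 4)² = (-3/2 - 1/o)²)
h = -665280/37 (h = -42735*4*(6 - 3*(-6))²/(2 + 3*(6 - 3*(-6)))² = -42735*4*(6 + 18)²/(2 + 3*(6 + 18))² = -42735*2304/(2 + 3*24)² = -42735*2304/(2 + 72)² = -42735/((¼)*(1/576)*74²) = -42735/((¼)*(1/576)*5476) = -42735/1369/576 = -42735*576/1369 = -665280/37 ≈ -17981.)
J*(-4090) + h = -10*(-4090) - 665280/37 = 40900 - 665280/37 = 848020/37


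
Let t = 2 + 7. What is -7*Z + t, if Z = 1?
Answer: 2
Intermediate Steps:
t = 9
-7*Z + t = -7*1 + 9 = -7 + 9 = 2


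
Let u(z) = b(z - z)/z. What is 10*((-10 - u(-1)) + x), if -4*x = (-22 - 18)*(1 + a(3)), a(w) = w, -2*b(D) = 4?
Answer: 280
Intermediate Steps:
b(D) = -2 (b(D) = -½*4 = -2)
u(z) = -2/z
x = 40 (x = -(-22 - 18)*(1 + 3)/4 = -(-10)*4 = -¼*(-160) = 40)
10*((-10 - u(-1)) + x) = 10*((-10 - (-2)/(-1)) + 40) = 10*((-10 - (-2)*(-1)) + 40) = 10*((-10 - 1*2) + 40) = 10*((-10 - 2) + 40) = 10*(-12 + 40) = 10*28 = 280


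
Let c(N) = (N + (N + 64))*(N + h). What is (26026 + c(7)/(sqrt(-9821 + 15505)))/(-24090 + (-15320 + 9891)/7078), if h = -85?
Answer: -26316004/24359207 + 21531276*sqrt(29)/34614433147 ≈ -1.0770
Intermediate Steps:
c(N) = (-85 + N)*(64 + 2*N) (c(N) = (N + (N + 64))*(N - 85) = (N + (64 + N))*(-85 + N) = (64 + 2*N)*(-85 + N) = (-85 + N)*(64 + 2*N))
(26026 + c(7)/(sqrt(-9821 + 15505)))/(-24090 + (-15320 + 9891)/7078) = (26026 + (-5440 - 106*7 + 2*7**2)/(sqrt(-9821 + 15505)))/(-24090 + (-15320 + 9891)/7078) = (26026 + (-5440 - 742 + 2*49)/(sqrt(5684)))/(-24090 - 5429*1/7078) = (26026 + (-5440 - 742 + 98)/((14*sqrt(29))))/(-24090 - 5429/7078) = (26026 - 3042*sqrt(29)/203)/(-170514449/7078) = (26026 - 3042*sqrt(29)/203)*(-7078/170514449) = -26316004/24359207 + 21531276*sqrt(29)/34614433147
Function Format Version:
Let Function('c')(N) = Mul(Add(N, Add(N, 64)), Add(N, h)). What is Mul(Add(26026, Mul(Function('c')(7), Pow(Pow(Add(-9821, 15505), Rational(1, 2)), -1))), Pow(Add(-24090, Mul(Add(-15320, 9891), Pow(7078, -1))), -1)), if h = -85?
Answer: Add(Rational(-26316004, 24359207), Mul(Rational(21531276, 34614433147), Pow(29, Rational(1, 2)))) ≈ -1.0770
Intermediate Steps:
Function('c')(N) = Mul(Add(-85, N), Add(64, Mul(2, N))) (Function('c')(N) = Mul(Add(N, Add(N, 64)), Add(N, -85)) = Mul(Add(N, Add(64, N)), Add(-85, N)) = Mul(Add(64, Mul(2, N)), Add(-85, N)) = Mul(Add(-85, N), Add(64, Mul(2, N))))
Mul(Add(26026, Mul(Function('c')(7), Pow(Pow(Add(-9821, 15505), Rational(1, 2)), -1))), Pow(Add(-24090, Mul(Add(-15320, 9891), Pow(7078, -1))), -1)) = Mul(Add(26026, Mul(Add(-5440, Mul(-106, 7), Mul(2, Pow(7, 2))), Pow(Pow(Add(-9821, 15505), Rational(1, 2)), -1))), Pow(Add(-24090, Mul(Add(-15320, 9891), Pow(7078, -1))), -1)) = Mul(Add(26026, Mul(Add(-5440, -742, Mul(2, 49)), Pow(Pow(5684, Rational(1, 2)), -1))), Pow(Add(-24090, Mul(-5429, Rational(1, 7078))), -1)) = Mul(Add(26026, Mul(Add(-5440, -742, 98), Pow(Mul(14, Pow(29, Rational(1, 2))), -1))), Pow(Add(-24090, Rational(-5429, 7078)), -1)) = Mul(Add(26026, Mul(-6084, Mul(Rational(1, 406), Pow(29, Rational(1, 2))))), Pow(Rational(-170514449, 7078), -1)) = Mul(Add(26026, Mul(Rational(-3042, 203), Pow(29, Rational(1, 2)))), Rational(-7078, 170514449)) = Add(Rational(-26316004, 24359207), Mul(Rational(21531276, 34614433147), Pow(29, Rational(1, 2))))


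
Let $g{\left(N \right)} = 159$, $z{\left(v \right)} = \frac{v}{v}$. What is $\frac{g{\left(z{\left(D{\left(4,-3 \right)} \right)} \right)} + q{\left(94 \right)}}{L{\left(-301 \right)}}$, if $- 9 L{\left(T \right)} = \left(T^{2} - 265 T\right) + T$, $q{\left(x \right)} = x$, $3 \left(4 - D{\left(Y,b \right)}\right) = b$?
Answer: $- \frac{2277}{170065} \approx -0.013389$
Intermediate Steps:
$D{\left(Y,b \right)} = 4 - \frac{b}{3}$
$z{\left(v \right)} = 1$
$L{\left(T \right)} = - \frac{T^{2}}{9} + \frac{88 T}{3}$ ($L{\left(T \right)} = - \frac{\left(T^{2} - 265 T\right) + T}{9} = - \frac{T^{2} - 264 T}{9} = - \frac{T^{2}}{9} + \frac{88 T}{3}$)
$\frac{g{\left(z{\left(D{\left(4,-3 \right)} \right)} \right)} + q{\left(94 \right)}}{L{\left(-301 \right)}} = \frac{159 + 94}{\frac{1}{9} \left(-301\right) \left(264 - -301\right)} = \frac{253}{\frac{1}{9} \left(-301\right) \left(264 + 301\right)} = \frac{253}{\frac{1}{9} \left(-301\right) 565} = \frac{253}{- \frac{170065}{9}} = 253 \left(- \frac{9}{170065}\right) = - \frac{2277}{170065}$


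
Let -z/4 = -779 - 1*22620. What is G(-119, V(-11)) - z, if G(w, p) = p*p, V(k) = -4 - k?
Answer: -93547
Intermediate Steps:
G(w, p) = p²
z = 93596 (z = -4*(-779 - 1*22620) = -4*(-779 - 22620) = -4*(-23399) = 93596)
G(-119, V(-11)) - z = (-4 - 1*(-11))² - 1*93596 = (-4 + 11)² - 93596 = 7² - 93596 = 49 - 93596 = -93547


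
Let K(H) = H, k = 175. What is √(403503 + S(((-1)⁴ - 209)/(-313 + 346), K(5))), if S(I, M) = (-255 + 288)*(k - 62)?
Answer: 24*√707 ≈ 638.15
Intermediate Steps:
S(I, M) = 3729 (S(I, M) = (-255 + 288)*(175 - 62) = 33*113 = 3729)
√(403503 + S(((-1)⁴ - 209)/(-313 + 346), K(5))) = √(403503 + 3729) = √407232 = 24*√707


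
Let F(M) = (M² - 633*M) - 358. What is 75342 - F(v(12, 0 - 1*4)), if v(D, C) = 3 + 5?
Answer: 80700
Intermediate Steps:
v(D, C) = 8
F(M) = -358 + M² - 633*M
75342 - F(v(12, 0 - 1*4)) = 75342 - (-358 + 8² - 633*8) = 75342 - (-358 + 64 - 5064) = 75342 - 1*(-5358) = 75342 + 5358 = 80700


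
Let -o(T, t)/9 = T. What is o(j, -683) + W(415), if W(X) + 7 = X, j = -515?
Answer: 5043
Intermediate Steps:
W(X) = -7 + X
o(T, t) = -9*T
o(j, -683) + W(415) = -9*(-515) + (-7 + 415) = 4635 + 408 = 5043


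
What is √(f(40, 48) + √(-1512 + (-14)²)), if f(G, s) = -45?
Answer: √(-45 + 2*I*√329) ≈ 2.53 + 7.1694*I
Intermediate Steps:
√(f(40, 48) + √(-1512 + (-14)²)) = √(-45 + √(-1512 + (-14)²)) = √(-45 + √(-1512 + 196)) = √(-45 + √(-1316)) = √(-45 + 2*I*√329)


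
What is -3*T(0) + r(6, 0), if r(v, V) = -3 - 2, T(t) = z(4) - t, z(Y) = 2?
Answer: -11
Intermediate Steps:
T(t) = 2 - t
r(v, V) = -5
-3*T(0) + r(6, 0) = -3*(2 - 1*0) - 5 = -3*(2 + 0) - 5 = -3*2 - 5 = -6 - 5 = -11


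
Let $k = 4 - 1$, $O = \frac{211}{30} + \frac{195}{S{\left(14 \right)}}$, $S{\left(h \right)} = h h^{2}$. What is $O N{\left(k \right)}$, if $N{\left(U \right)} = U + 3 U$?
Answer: $\frac{292417}{3430} \approx 85.253$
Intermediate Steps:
$S{\left(h \right)} = h^{3}$
$O = \frac{292417}{41160}$ ($O = \frac{211}{30} + \frac{195}{14^{3}} = 211 \cdot \frac{1}{30} + \frac{195}{2744} = \frac{211}{30} + 195 \cdot \frac{1}{2744} = \frac{211}{30} + \frac{195}{2744} = \frac{292417}{41160} \approx 7.1044$)
$k = 3$
$N{\left(U \right)} = 4 U$
$O N{\left(k \right)} = \frac{292417 \cdot 4 \cdot 3}{41160} = \frac{292417}{41160} \cdot 12 = \frac{292417}{3430}$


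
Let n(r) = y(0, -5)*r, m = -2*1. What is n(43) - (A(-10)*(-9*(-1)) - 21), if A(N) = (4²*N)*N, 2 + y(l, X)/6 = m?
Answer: -15411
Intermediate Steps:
m = -2
y(l, X) = -24 (y(l, X) = -12 + 6*(-2) = -12 - 12 = -24)
A(N) = 16*N² (A(N) = (16*N)*N = 16*N²)
n(r) = -24*r
n(43) - (A(-10)*(-9*(-1)) - 21) = -24*43 - ((16*(-10)²)*(-9*(-1)) - 21) = -1032 - ((16*100)*9 - 21) = -1032 - (1600*9 - 21) = -1032 - (14400 - 21) = -1032 - 1*14379 = -1032 - 14379 = -15411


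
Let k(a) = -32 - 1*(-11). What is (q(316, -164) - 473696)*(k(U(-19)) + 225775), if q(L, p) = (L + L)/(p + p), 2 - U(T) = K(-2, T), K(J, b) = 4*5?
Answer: -4384507272710/41 ≈ -1.0694e+11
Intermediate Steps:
K(J, b) = 20
U(T) = -18 (U(T) = 2 - 1*20 = 2 - 20 = -18)
k(a) = -21 (k(a) = -32 + 11 = -21)
q(L, p) = L/p (q(L, p) = (2*L)/((2*p)) = (2*L)*(1/(2*p)) = L/p)
(q(316, -164) - 473696)*(k(U(-19)) + 225775) = (316/(-164) - 473696)*(-21 + 225775) = (316*(-1/164) - 473696)*225754 = (-79/41 - 473696)*225754 = -19421615/41*225754 = -4384507272710/41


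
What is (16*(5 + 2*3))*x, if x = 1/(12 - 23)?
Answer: -16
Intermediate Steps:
x = -1/11 (x = 1/(-11) = -1/11 ≈ -0.090909)
(16*(5 + 2*3))*x = (16*(5 + 2*3))*(-1/11) = (16*(5 + 6))*(-1/11) = (16*11)*(-1/11) = 176*(-1/11) = -16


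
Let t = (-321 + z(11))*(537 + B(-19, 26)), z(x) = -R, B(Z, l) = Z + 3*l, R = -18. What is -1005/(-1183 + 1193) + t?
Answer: -361377/2 ≈ -1.8069e+5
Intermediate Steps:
z(x) = 18 (z(x) = -1*(-18) = 18)
t = -180588 (t = (-321 + 18)*(537 + (-19 + 3*26)) = -303*(537 + (-19 + 78)) = -303*(537 + 59) = -303*596 = -180588)
-1005/(-1183 + 1193) + t = -1005/(-1183 + 1193) - 180588 = -1005/10 - 180588 = (⅒)*(-1005) - 180588 = -201/2 - 180588 = -361377/2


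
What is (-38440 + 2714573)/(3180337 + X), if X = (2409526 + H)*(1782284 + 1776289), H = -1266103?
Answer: 2676133/4068957395716 ≈ 6.5769e-7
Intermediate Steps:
X = 4068954215379 (X = (2409526 - 1266103)*(1782284 + 1776289) = 1143423*3558573 = 4068954215379)
(-38440 + 2714573)/(3180337 + X) = (-38440 + 2714573)/(3180337 + 4068954215379) = 2676133/4068957395716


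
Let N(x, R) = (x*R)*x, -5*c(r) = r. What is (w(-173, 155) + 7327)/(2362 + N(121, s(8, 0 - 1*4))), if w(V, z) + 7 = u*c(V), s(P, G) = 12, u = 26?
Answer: 20549/445135 ≈ 0.046163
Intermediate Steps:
c(r) = -r/5
w(V, z) = -7 - 26*V/5 (w(V, z) = -7 + 26*(-V/5) = -7 - 26*V/5)
N(x, R) = R*x² (N(x, R) = (R*x)*x = R*x²)
(w(-173, 155) + 7327)/(2362 + N(121, s(8, 0 - 1*4))) = ((-7 - 26/5*(-173)) + 7327)/(2362 + 12*121²) = ((-7 + 4498/5) + 7327)/(2362 + 12*14641) = (4463/5 + 7327)/(2362 + 175692) = (41098/5)/178054 = (41098/5)*(1/178054) = 20549/445135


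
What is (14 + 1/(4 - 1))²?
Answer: 1849/9 ≈ 205.44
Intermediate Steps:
(14 + 1/(4 - 1))² = (14 + 1/3)² = (14 + ⅓)² = (43/3)² = 1849/9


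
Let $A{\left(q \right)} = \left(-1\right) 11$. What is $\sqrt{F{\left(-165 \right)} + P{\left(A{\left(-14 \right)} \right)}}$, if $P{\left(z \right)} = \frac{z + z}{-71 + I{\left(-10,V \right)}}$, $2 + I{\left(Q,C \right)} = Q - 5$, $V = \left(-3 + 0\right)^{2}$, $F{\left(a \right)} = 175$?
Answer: $\frac{\sqrt{701}}{2} \approx 13.238$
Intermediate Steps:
$A{\left(q \right)} = -11$
$V = 9$ ($V = \left(-3\right)^{2} = 9$)
$I{\left(Q,C \right)} = -7 + Q$ ($I{\left(Q,C \right)} = -2 + \left(Q - 5\right) = -2 + \left(-5 + Q\right) = -7 + Q$)
$P{\left(z \right)} = - \frac{z}{44}$ ($P{\left(z \right)} = \frac{z + z}{-71 - 17} = \frac{2 z}{-71 - 17} = \frac{2 z}{-88} = 2 z \left(- \frac{1}{88}\right) = - \frac{z}{44}$)
$\sqrt{F{\left(-165 \right)} + P{\left(A{\left(-14 \right)} \right)}} = \sqrt{175 - - \frac{1}{4}} = \sqrt{175 + \frac{1}{4}} = \sqrt{\frac{701}{4}} = \frac{\sqrt{701}}{2}$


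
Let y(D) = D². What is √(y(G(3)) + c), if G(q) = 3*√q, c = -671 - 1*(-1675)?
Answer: √1031 ≈ 32.109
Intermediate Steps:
c = 1004 (c = -671 + 1675 = 1004)
√(y(G(3)) + c) = √((3*√3)² + 1004) = √(27 + 1004) = √1031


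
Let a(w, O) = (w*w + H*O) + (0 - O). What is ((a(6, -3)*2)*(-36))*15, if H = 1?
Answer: -38880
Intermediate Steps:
a(w, O) = w**2 (a(w, O) = (w*w + 1*O) + (0 - O) = (w**2 + O) - O = (O + w**2) - O = w**2)
((a(6, -3)*2)*(-36))*15 = ((6**2*2)*(-36))*15 = ((36*2)*(-36))*15 = (72*(-36))*15 = -2592*15 = -38880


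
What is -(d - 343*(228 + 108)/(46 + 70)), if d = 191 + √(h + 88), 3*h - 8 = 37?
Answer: 23273/29 - √103 ≈ 792.37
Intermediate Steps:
h = 15 (h = 8/3 + (⅓)*37 = 8/3 + 37/3 = 15)
d = 191 + √103 (d = 191 + √(15 + 88) = 191 + √103 ≈ 201.15)
-(d - 343*(228 + 108)/(46 + 70)) = -((191 + √103) - 343*(228 + 108)/(46 + 70)) = -((191 + √103) - 115248/116) = -((191 + √103) - 343*84/29) = -((191 + √103) - 28812/29) = -(-23273/29 + √103) = 23273/29 - √103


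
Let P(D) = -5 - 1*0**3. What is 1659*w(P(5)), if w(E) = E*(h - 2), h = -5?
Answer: 58065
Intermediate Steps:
P(D) = -5 (P(D) = -5 - 1*0 = -5 + 0 = -5)
w(E) = -7*E (w(E) = E*(-5 - 2) = E*(-7) = -7*E)
1659*w(P(5)) = 1659*(-7*(-5)) = 1659*35 = 58065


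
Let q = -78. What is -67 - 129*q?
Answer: 9995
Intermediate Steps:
-67 - 129*q = -67 - 129*(-78) = -67 + 10062 = 9995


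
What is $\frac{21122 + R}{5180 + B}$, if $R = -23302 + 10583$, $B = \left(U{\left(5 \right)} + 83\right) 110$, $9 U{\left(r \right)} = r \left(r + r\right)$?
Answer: $\frac{75627}{134290} \approx 0.56316$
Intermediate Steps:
$U{\left(r \right)} = \frac{2 r^{2}}{9}$ ($U{\left(r \right)} = \frac{r \left(r + r\right)}{9} = \frac{r 2 r}{9} = \frac{2 r^{2}}{9}$)
$B = \frac{87670}{9}$ ($B = \left(\frac{2 \cdot 5^{2}}{9} + 83\right) 110 = \left(\frac{2}{9} \cdot 25 + 83\right) 110 = \left(\frac{50}{9} + 83\right) 110 = \frac{797}{9} \cdot 110 = \frac{87670}{9} \approx 9741.1$)
$R = -12719$
$\frac{21122 + R}{5180 + B} = \frac{21122 - 12719}{5180 + \frac{87670}{9}} = \frac{8403}{\frac{134290}{9}} = 8403 \cdot \frac{9}{134290} = \frac{75627}{134290}$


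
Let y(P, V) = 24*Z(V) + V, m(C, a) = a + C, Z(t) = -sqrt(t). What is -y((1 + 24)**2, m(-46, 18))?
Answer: 28 + 48*I*sqrt(7) ≈ 28.0 + 127.0*I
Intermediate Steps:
m(C, a) = C + a
y(P, V) = V - 24*sqrt(V) (y(P, V) = 24*(-sqrt(V)) + V = -24*sqrt(V) + V = V - 24*sqrt(V))
-y((1 + 24)**2, m(-46, 18)) = -((-46 + 18) - 24*sqrt(-46 + 18)) = -(-28 - 48*I*sqrt(7)) = 28 + 48*I*sqrt(7)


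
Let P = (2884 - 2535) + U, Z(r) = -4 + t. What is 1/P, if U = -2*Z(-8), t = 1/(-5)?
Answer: 5/1787 ≈ 0.0027980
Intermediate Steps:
t = -⅕ ≈ -0.20000
Z(r) = -21/5 (Z(r) = -4 - ⅕ = -21/5)
U = 42/5 (U = -2*(-21/5) = 42/5 ≈ 8.4000)
P = 1787/5 (P = (2884 - 2535) + 42/5 = 349 + 42/5 = 1787/5 ≈ 357.40)
1/P = 1/(1787/5) = 5/1787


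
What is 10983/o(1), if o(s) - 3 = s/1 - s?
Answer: 3661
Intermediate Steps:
o(s) = 3 (o(s) = 3 + (s/1 - s) = 3 + (s*1 - s) = 3 + (s - s) = 3 + 0 = 3)
10983/o(1) = 10983/3 = 10983*(⅓) = 3661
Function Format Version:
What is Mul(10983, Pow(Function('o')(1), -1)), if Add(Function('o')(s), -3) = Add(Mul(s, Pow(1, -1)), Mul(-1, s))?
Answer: 3661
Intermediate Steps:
Function('o')(s) = 3 (Function('o')(s) = Add(3, Add(Mul(s, Pow(1, -1)), Mul(-1, s))) = Add(3, Add(Mul(s, 1), Mul(-1, s))) = Add(3, Add(s, Mul(-1, s))) = Add(3, 0) = 3)
Mul(10983, Pow(Function('o')(1), -1)) = Mul(10983, Pow(3, -1)) = Mul(10983, Rational(1, 3)) = 3661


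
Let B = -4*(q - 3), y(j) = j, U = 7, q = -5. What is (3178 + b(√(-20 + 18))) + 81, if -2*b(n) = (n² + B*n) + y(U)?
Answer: 6513/2 - 16*I*√2 ≈ 3256.5 - 22.627*I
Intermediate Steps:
B = 32 (B = -4*(-5 - 3) = -4*(-8) = 32)
b(n) = -7/2 - 16*n - n²/2 (b(n) = -((n² + 32*n) + 7)/2 = -(7 + n² + 32*n)/2 = -7/2 - 16*n - n²/2)
(3178 + b(√(-20 + 18))) + 81 = (3178 + (-7/2 - 16*√(-20 + 18) - (√(-20 + 18))²/2)) + 81 = (3178 + (-7/2 - 16*I*√2 - (√(-2))²/2)) + 81 = (3178 + (-7/2 - 16*I*√2 - (I*√2)²/2)) + 81 = (3178 + (-7/2 - 16*I*√2 - ½*(-2))) + 81 = (3178 + (-7/2 - 16*I*√2 + 1)) + 81 = (3178 + (-5/2 - 16*I*√2)) + 81 = (6351/2 - 16*I*√2) + 81 = 6513/2 - 16*I*√2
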